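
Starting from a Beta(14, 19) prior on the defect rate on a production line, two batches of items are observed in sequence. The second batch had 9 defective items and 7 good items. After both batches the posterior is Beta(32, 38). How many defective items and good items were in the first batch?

9 defective items and 12 good items

Sequential conjugate updates are equivalent to a single update on the pooled data, so total successes = posterior α − prior α and total failures = posterior β − prior β.
Total across both batches: 32−14=18 defective items, 38−19=19 good items.
Subtract the second batch: 18−9=9 defective items and 19−7=12 good items.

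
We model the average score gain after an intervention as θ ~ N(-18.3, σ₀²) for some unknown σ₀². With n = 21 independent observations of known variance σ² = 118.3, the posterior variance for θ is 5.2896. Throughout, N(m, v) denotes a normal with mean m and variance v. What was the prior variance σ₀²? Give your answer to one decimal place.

For the Normal–Normal model with known σ², precisions add: τ_n = τ₀ + n/σ².
So 1/σ₀² = 1/5.2896 − 21/118.3 = 0.189050 − 0.177515 = 0.011535.
Hence σ₀² = 1/0.011535 ≈ 86.7.

σ₀² = 86.7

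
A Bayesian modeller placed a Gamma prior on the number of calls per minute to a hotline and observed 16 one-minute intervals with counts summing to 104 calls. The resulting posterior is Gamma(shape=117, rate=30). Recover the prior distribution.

Gamma–Poisson conjugacy: posterior shape = α + Σxᵢ, posterior rate = β + n.
So α = 117 − 104 = 13 and β = 30 − 16 = 14.

Gamma(shape=13, rate=14)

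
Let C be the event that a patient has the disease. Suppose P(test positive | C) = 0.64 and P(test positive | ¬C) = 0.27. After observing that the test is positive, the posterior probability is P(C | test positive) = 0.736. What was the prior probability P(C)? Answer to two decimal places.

In odds form, posterior odds = prior odds × likelihood ratio, so prior odds = posterior odds ÷ LR.
Posterior odds = 0.736/(1−0.736) = 2.7879. LR = 0.64/0.27 = 2.3704.
Prior odds = 2.7879/2.3704 = 1.1761, so P(C) = 1.1761/(1+1.1761) ≈ 0.54.

P(C) = 0.54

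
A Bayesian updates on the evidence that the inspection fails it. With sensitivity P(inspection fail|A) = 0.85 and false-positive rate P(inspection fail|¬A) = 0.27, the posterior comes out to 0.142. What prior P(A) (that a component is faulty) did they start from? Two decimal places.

In odds form, posterior odds = prior odds × likelihood ratio, so prior odds = posterior odds ÷ LR.
Posterior odds = 0.142/(1−0.142) = 0.1655. LR = 0.85/0.27 = 3.1481.
Prior odds = 0.1655/3.1481 = 0.0526, so P(A) = 0.0526/(1+0.0526) ≈ 0.05.

P(A) = 0.05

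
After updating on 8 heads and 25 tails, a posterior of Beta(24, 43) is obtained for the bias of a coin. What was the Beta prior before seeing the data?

Beta is conjugate to the binomial likelihood: posterior = Beta(a+s, b+f).
So a = 24 − 8 = 16 and b = 43 − 25 = 18.

Beta(16, 18)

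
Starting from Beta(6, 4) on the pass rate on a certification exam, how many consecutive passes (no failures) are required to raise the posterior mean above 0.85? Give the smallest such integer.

k = 17

After k passes and 0 failures the posterior is Beta(6+k, 4), with mean (6+k)/(6+4+k).
Set (6+k)/(10+k) > 0.85 and solve: k > (0.85·10 − 6)/(1 − 0.85) = 16.667.
The smallest integer exceeding 16.667 is 17.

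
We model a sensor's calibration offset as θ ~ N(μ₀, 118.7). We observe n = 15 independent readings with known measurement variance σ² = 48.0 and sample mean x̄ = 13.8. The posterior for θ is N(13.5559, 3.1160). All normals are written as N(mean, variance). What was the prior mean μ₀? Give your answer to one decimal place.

μ₀ = 4.5

With known observation variance, the Normal–Normal posterior has precision τ_n = τ₀ + n/σ² and mean μ_n = (τ₀μ₀ + (n/σ²)x̄)/τ_n.
Here τ₀ = 1/118.7 = 0.008425 and τ_data = 15/48.0 = 0.312500, so τ_n = 0.320925.
Rearranging for μ₀: μ₀ = (μ_n·τ_n − τ_data·x̄)/τ₀ = (13.5559·0.320925 − 0.312500·13.8) / 0.008425 = 0.037927/0.008425 ≈ 4.5.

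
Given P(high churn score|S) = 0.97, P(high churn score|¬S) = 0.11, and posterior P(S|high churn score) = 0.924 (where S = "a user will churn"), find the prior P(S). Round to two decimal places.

In odds form, posterior odds = prior odds × likelihood ratio, so prior odds = posterior odds ÷ LR.
Posterior odds = 0.924/(1−0.924) = 12.1579. LR = 0.97/0.11 = 8.8182.
Prior odds = 12.1579/8.8182 = 1.3787, so P(S) = 1.3787/(1+1.3787) ≈ 0.58.

P(S) = 0.58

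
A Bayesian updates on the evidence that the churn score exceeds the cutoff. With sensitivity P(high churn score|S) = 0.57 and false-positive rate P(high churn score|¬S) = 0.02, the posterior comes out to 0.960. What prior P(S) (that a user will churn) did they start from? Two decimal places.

P(S) = 0.46

In odds form, posterior odds = prior odds × likelihood ratio, so prior odds = posterior odds ÷ LR.
Posterior odds = 0.960/(1−0.960) = 24.0000. LR = 0.57/0.02 = 28.5000.
Prior odds = 24.0000/28.5000 = 0.8421, so P(S) = 0.8421/(1+0.8421) ≈ 0.46.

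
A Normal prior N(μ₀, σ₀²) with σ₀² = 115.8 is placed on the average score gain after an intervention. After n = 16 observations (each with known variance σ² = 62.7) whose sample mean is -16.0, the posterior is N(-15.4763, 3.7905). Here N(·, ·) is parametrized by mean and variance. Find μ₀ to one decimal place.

With known observation variance, the Normal–Normal posterior has precision τ_n = τ₀ + n/σ² and mean μ_n = (τ₀μ₀ + (n/σ²)x̄)/τ_n.
Here τ₀ = 1/115.8 = 0.008636 and τ_data = 16/62.7 = 0.255183, so τ_n = 0.263819.
Rearranging for μ₀: μ₀ = (μ_n·τ_n − τ_data·x̄)/τ₀ = (-15.4763·0.263819 − 0.255183·-16.0) / 0.008636 = -0.000014/0.008636 ≈ 0.0.

μ₀ = 0.0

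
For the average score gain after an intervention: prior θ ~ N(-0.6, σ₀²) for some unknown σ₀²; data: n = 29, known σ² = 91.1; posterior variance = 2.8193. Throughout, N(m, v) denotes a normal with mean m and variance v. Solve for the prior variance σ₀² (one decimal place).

σ₀² = 27.5

Posterior precision equals prior precision plus data precision: 1/σ_n² = 1/σ₀² + n/σ².
So 1/σ₀² = 1/2.8193 − 29/91.1 = 0.354698 − 0.318332 = 0.036366.
Hence σ₀² = 1/0.036366 ≈ 27.5.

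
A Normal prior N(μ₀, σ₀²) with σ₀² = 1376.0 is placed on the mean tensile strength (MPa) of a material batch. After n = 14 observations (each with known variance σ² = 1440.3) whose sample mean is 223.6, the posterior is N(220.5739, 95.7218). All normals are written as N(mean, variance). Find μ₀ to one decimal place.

μ₀ = 180.1

The posterior mean is a precision-weighted average: μ_n = (τ₀μ₀ + τ_data·x̄)/(τ₀+τ_data), with τ₀=1/σ₀² and τ_data=n/σ².
Here τ₀ = 1/1376.0 = 0.000727 and τ_data = 14/1440.3 = 0.009720, so τ_n = 0.010447.
Rearranging for μ₀: μ₀ = (μ_n·τ_n − τ_data·x̄)/τ₀ = (220.5739·0.010447 − 0.009720·223.6) / 0.000727 = 0.130944/0.000727 ≈ 180.1.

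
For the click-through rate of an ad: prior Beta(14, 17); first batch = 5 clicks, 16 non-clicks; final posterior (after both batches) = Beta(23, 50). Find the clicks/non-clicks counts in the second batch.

4 clicks and 17 non-clicks

Because Beta–binomial updating is additive in the counts, the combined data contributed (α_post−α_prior, β_post−β_prior) successes and failures.
Total across both batches: 23−14=9 clicks, 50−17=33 non-clicks.
Subtract the first batch: 9−5=4 clicks and 33−16=17 non-clicks.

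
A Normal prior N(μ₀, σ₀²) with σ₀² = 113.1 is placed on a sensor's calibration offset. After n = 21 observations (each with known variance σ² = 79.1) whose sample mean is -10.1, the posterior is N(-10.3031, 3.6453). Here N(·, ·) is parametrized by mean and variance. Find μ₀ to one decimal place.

μ₀ = -16.4

With known observation variance, the Normal–Normal posterior has precision τ_n = τ₀ + n/σ² and mean μ_n = (τ₀μ₀ + (n/σ²)x̄)/τ_n.
Here τ₀ = 1/113.1 = 0.008842 and τ_data = 21/79.1 = 0.265487, so τ_n = 0.274329.
Rearranging for μ₀: μ₀ = (μ_n·τ_n − τ_data·x̄)/τ₀ = (-10.3031·0.274329 − 0.265487·-10.1) / 0.008842 = -0.145020/0.008842 ≈ -16.4.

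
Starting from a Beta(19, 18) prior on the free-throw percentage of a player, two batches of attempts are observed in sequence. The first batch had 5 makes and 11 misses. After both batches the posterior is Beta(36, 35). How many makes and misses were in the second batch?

Sequential conjugate updates are equivalent to a single update on the pooled data, so total successes = posterior α − prior α and total failures = posterior β − prior β.
Total across both batches: 36−19=17 makes, 35−18=17 misses.
Subtract the first batch: 17−5=12 makes and 17−11=6 misses.

12 makes and 6 misses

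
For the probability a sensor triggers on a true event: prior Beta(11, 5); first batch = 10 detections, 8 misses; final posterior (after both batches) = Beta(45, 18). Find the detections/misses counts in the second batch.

24 detections and 5 misses

Because Beta–binomial updating is additive in the counts, the combined data contributed (α_post−α_prior, β_post−β_prior) successes and failures.
Total across both batches: 45−11=34 detections, 18−5=13 misses.
Subtract the first batch: 34−10=24 detections and 13−8=5 misses.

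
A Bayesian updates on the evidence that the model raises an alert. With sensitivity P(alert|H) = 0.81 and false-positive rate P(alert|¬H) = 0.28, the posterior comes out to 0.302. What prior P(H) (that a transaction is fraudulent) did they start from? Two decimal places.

P(H) = 0.13

Bayes' rule in odds form gives O(H|E) = O(H)·[P(E|H)/P(E|¬H)], hence O(H) = O(H|E)/LR.
Posterior odds = 0.302/(1−0.302) = 0.4327. LR = 0.81/0.28 = 2.8929.
Prior odds = 0.4327/2.8929 = 0.1496, so P(H) = 0.1496/(1+0.1496) ≈ 0.13.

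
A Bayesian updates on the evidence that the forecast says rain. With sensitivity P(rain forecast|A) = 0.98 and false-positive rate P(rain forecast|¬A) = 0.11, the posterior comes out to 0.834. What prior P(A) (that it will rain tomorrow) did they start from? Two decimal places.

In odds form, posterior odds = prior odds × likelihood ratio, so prior odds = posterior odds ÷ LR.
Posterior odds = 0.834/(1−0.834) = 5.0241. LR = 0.98/0.11 = 8.9091.
Prior odds = 5.0241/8.9091 = 0.5639, so P(A) = 0.5639/(1+0.5639) ≈ 0.36.

P(A) = 0.36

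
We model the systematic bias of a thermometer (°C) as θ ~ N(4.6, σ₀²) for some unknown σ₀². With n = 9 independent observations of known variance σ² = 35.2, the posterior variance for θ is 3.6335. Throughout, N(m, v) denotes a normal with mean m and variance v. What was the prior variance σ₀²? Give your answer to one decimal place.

σ₀² = 51.2

Posterior precision equals prior precision plus data precision: 1/σ_n² = 1/σ₀² + n/σ².
So 1/σ₀² = 1/3.6335 − 9/35.2 = 0.275217 − 0.255682 = 0.019535.
Hence σ₀² = 1/0.019535 ≈ 51.2.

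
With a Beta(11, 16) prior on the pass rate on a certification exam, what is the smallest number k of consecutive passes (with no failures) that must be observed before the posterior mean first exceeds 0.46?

After k passes and 0 failures the posterior is Beta(11+k, 16), with mean (11+k)/(11+16+k).
Set (11+k)/(27+k) > 0.46 and solve: k > (0.46·27 − 11)/(1 − 0.46) = 2.630.
The smallest integer exceeding 2.630 is 3, and checking k=3: (14)/(30) = 0.4667 > 0.46.

k = 3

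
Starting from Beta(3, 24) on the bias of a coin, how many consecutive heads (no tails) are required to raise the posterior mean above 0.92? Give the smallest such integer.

After k heads and 0 tails the posterior is Beta(3+k, 24), with mean (3+k)/(3+24+k).
Set (3+k)/(27+k) > 0.92 and solve: k > (0.92·27 − 3)/(1 − 0.92) = 273.000.
The smallest integer exceeding 273.000 is 274.

k = 274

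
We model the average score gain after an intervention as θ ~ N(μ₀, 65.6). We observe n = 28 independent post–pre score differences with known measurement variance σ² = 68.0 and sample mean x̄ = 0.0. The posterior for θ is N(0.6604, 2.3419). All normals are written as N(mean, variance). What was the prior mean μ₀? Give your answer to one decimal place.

The posterior mean is a precision-weighted average: μ_n = (τ₀μ₀ + τ_data·x̄)/(τ₀+τ_data), with τ₀=1/σ₀² and τ_data=n/σ².
Here τ₀ = 1/65.6 = 0.015244 and τ_data = 28/68.0 = 0.411765, so τ_n = 0.427009.
Rearranging for μ₀: μ₀ = (μ_n·τ_n − τ_data·x̄)/τ₀ = (0.6604·0.427009 − 0.411765·0.0) / 0.015244 = 0.281997/0.015244 ≈ 18.5.

μ₀ = 18.5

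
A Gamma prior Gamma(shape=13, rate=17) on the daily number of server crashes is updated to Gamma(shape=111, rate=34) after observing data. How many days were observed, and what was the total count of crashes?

Gamma–Poisson conjugacy: posterior shape = α + Σxᵢ, posterior rate = β + n.
Matching: Σxᵢ = 111 − 13 = 98 and n = 34 − 17 = 17.

n = 17 days with total 98 crashes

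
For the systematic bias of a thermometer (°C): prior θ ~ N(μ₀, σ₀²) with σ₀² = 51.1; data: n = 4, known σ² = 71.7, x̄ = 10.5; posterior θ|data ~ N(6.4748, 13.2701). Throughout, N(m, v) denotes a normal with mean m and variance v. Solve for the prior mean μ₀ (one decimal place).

μ₀ = -5.0

The posterior mean is a precision-weighted average: μ_n = (τ₀μ₀ + τ_data·x̄)/(τ₀+τ_data), with τ₀=1/σ₀² and τ_data=n/σ².
Here τ₀ = 1/51.1 = 0.019569 and τ_data = 4/71.7 = 0.055788, so τ_n = 0.075357.
Rearranging for μ₀: μ₀ = (μ_n·τ_n − τ_data·x̄)/τ₀ = (6.4748·0.075357 − 0.055788·10.5) / 0.019569 = -0.097852/0.019569 ≈ -5.0.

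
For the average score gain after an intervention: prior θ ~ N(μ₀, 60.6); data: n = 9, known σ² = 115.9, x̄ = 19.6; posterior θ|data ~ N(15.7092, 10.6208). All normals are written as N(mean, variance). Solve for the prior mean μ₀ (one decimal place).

The posterior mean is a precision-weighted average: μ_n = (τ₀μ₀ + τ_data·x̄)/(τ₀+τ_data), with τ₀=1/σ₀² and τ_data=n/σ².
Here τ₀ = 1/60.6 = 0.016502 and τ_data = 9/115.9 = 0.077653, so τ_n = 0.094155.
Rearranging for μ₀: μ₀ = (μ_n·τ_n − τ_data·x̄)/τ₀ = (15.7092·0.094155 − 0.077653·19.6) / 0.016502 = -0.042899/0.016502 ≈ -2.6.

μ₀ = -2.6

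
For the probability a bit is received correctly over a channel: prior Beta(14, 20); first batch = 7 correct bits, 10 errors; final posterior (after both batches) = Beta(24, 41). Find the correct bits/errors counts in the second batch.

3 correct bits and 11 errors

Sequential conjugate updates are equivalent to a single update on the pooled data, so total successes = posterior α − prior α and total failures = posterior β − prior β.
Total across both batches: 24−14=10 correct bits, 41−20=21 errors.
Subtract the first batch: 10−7=3 correct bits and 21−10=11 errors.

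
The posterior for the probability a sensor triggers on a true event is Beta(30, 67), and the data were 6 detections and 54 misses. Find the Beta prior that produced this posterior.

A Beta(a, b) prior with s successes and f failures in binomial data gives a Beta(a+s, b+f) posterior.
Subtract the data counts: 30−6=24, 67−54=13.

Beta(24, 13)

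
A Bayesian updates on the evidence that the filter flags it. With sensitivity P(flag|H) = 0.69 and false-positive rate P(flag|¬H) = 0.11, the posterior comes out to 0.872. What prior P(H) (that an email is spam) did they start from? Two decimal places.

P(H) = 0.52

Bayes' rule in odds form gives O(H|E) = O(H)·[P(E|H)/P(E|¬H)], hence O(H) = O(H|E)/LR.
Posterior odds = 0.872/(1−0.872) = 6.8125. LR = 0.69/0.11 = 6.2727.
Prior odds = 6.8125/6.2727 = 1.0861, so P(H) = 1.0861/(1+1.0861) ≈ 0.52.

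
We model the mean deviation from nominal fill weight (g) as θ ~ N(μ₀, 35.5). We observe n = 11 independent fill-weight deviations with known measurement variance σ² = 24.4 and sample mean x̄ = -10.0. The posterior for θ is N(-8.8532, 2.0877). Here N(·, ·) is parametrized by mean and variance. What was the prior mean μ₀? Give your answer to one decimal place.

With known observation variance, the Normal–Normal posterior has precision τ_n = τ₀ + n/σ² and mean μ_n = (τ₀μ₀ + (n/σ²)x̄)/τ_n.
Here τ₀ = 1/35.5 = 0.028169 and τ_data = 11/24.4 = 0.450820, so τ_n = 0.478989.
Rearranging for μ₀: μ₀ = (μ_n·τ_n − τ_data·x̄)/τ₀ = (-8.8532·0.478989 − 0.450820·-10.0) / 0.028169 = 0.267615/0.028169 ≈ 9.5.

μ₀ = 9.5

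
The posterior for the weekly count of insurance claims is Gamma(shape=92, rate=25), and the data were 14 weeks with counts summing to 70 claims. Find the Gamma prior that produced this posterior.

A Gamma(α, β) prior (rate parametrization) on a Poisson rate with n observations summing to S gives posterior Gamma(α+S, β+n).
So α = 92 − 70 = 22 and β = 25 − 14 = 11.

Gamma(shape=22, rate=11)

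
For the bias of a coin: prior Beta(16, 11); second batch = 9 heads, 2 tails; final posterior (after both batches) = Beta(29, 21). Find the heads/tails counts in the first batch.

4 heads and 8 tails

Sequential conjugate updates are equivalent to a single update on the pooled data, so total successes = posterior α − prior α and total failures = posterior β − prior β.
Total across both batches: 29−16=13 heads, 21−11=10 tails.
Subtract the second batch: 13−9=4 heads and 10−2=8 tails.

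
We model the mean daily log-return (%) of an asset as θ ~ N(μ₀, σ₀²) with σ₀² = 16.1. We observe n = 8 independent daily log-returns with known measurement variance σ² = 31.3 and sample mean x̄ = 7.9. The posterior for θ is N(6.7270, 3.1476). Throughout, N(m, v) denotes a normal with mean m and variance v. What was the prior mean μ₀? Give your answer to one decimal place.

μ₀ = 1.9

The posterior mean is a precision-weighted average: μ_n = (τ₀μ₀ + τ_data·x̄)/(τ₀+τ_data), with τ₀=1/σ₀² and τ_data=n/σ².
Here τ₀ = 1/16.1 = 0.062112 and τ_data = 8/31.3 = 0.255591, so τ_n = 0.317703.
Rearranging for μ₀: μ₀ = (μ_n·τ_n − τ_data·x̄)/τ₀ = (6.7270·0.317703 − 0.255591·7.9) / 0.062112 = 0.118019/0.062112 ≈ 1.9.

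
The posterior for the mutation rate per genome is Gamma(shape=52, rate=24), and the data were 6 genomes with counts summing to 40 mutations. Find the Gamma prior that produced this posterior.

A Gamma(α, β) prior (rate parametrization) on a Poisson rate with n observations summing to S gives posterior Gamma(α+S, β+n).
So α = 52 − 40 = 12 and β = 24 − 6 = 18.

Gamma(shape=12, rate=18)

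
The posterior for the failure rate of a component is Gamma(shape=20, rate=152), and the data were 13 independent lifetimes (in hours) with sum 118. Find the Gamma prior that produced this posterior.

Gamma–exponential conjugacy: posterior shape = α + n, posterior rate = β + Σtᵢ.
So α = 20 − 13 = 7 and β = 152 − 118 = 34.

Gamma(shape=7, rate=34)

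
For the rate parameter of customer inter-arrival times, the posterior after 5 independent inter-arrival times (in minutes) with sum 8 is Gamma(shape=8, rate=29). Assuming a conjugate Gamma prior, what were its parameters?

Gamma(shape=3, rate=21)

Gamma–exponential conjugacy: posterior shape = α + n, posterior rate = β + Σtᵢ.
So α = 8 − 5 = 3 and β = 29 − 8 = 21.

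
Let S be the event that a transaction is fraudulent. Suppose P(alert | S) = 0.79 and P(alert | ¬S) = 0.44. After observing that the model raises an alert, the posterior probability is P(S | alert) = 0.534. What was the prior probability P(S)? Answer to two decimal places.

P(S) = 0.39

Bayes' rule in odds form gives O(S|E) = O(S)·[P(E|S)/P(E|¬S)], hence O(S) = O(S|E)/LR.
Posterior odds = 0.534/(1−0.534) = 1.1459. LR = 0.79/0.44 = 1.7955.
Prior odds = 1.1459/1.7955 = 0.6382, so P(S) = 0.6382/(1+0.6382) ≈ 0.39.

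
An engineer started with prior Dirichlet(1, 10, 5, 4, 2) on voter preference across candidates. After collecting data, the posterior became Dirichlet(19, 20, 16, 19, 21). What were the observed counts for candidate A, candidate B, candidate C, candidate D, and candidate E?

counts (18, 10, 11, 15, 19)

For a Dirichlet(α) prior with multinomial counts c, the posterior is Dirichlet(α + c) componentwise.
Counts are posterior − prior componentwise: 19−1=18, 20−10=10, 16−5=11, 19−4=15, 21−2=19.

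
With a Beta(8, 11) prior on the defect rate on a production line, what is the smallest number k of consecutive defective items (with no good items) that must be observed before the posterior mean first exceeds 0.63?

After k defective items and 0 good items the posterior is Beta(8+k, 11), with mean (8+k)/(8+11+k).
Set (8+k)/(19+k) > 0.63 and solve: k > (0.63·19 − 8)/(1 − 0.63) = 10.730.
The smallest integer exceeding 10.730 is 11, and checking k=11: (19)/(30) = 0.6333 > 0.63.

k = 11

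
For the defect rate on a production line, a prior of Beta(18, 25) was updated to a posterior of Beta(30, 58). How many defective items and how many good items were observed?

12 defective items and 33 good items

Under Beta–binomial conjugacy the posterior parameters are (a+s, b+f).
Match parameters: s=30−18=12, f=58−25=33.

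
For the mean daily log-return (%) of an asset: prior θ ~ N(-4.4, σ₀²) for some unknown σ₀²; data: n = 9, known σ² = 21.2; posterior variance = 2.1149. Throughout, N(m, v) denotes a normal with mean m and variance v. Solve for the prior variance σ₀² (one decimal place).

For the Normal–Normal model with known σ², precisions add: τ_n = τ₀ + n/σ².
So 1/σ₀² = 1/2.1149 − 9/21.2 = 0.472836 − 0.424528 = 0.048308.
Hence σ₀² = 1/0.048308 ≈ 20.7.

σ₀² = 20.7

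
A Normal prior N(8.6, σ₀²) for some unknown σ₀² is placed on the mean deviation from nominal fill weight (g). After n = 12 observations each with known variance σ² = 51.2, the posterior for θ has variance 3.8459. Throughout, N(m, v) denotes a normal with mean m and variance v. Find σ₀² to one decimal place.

σ₀² = 39.0

Posterior precision equals prior precision plus data precision: 1/σ_n² = 1/σ₀² + n/σ².
So 1/σ₀² = 1/3.8459 − 12/51.2 = 0.260017 − 0.234375 = 0.025642.
Hence σ₀² = 1/0.025642 ≈ 39.0.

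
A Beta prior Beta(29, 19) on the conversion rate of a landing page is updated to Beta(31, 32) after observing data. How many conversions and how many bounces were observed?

2 conversions and 13 bounces

A Beta(α, β) prior with s successes and f failures in binomial data gives a Beta(α+s, β+f) posterior.
So s = 31 − 29 = 2 and f = 32 − 19 = 13.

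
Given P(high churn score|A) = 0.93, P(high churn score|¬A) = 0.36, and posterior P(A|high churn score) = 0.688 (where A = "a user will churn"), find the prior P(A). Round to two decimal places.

P(A) = 0.46

Bayes' rule in odds form gives O(A|E) = O(A)·[P(E|A)/P(E|¬A)], hence O(A) = O(A|E)/LR.
Posterior odds = 0.688/(1−0.688) = 2.2051. LR = 0.93/0.36 = 2.5833.
Prior odds = 2.2051/2.5833 = 0.8536, so P(A) = 0.8536/(1+0.8536) ≈ 0.46.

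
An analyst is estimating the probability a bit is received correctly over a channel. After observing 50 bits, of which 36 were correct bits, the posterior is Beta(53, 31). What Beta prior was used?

Beta(17, 17)

Beta is conjugate to the binomial likelihood: posterior = Beta(a+s, b+f).
Subtract the data counts: 53−36=17, 31−14=17.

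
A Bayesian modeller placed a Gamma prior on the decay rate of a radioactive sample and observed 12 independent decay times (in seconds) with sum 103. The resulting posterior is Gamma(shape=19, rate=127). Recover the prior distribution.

Gamma–exponential conjugacy: posterior shape = α + n, posterior rate = β + Σtᵢ.
So α = 19 − 12 = 7 and β = 127 − 103 = 24.

Gamma(shape=7, rate=24)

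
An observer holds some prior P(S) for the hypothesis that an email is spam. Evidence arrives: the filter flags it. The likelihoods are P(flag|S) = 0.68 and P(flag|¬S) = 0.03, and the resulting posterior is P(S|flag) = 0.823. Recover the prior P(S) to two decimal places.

P(S) = 0.17

In odds form, posterior odds = prior odds × likelihood ratio, so prior odds = posterior odds ÷ LR.
Posterior odds = 0.823/(1−0.823) = 4.6497. LR = 0.68/0.03 = 22.6667.
Prior odds = 4.6497/22.6667 = 0.2051, so P(S) = 0.2051/(1+0.2051) ≈ 0.17.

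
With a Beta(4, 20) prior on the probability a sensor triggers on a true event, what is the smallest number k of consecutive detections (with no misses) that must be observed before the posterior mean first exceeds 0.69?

After k detections and 0 misses the posterior is Beta(4+k, 20), with mean (4+k)/(4+20+k).
Set (4+k)/(24+k) > 0.69 and solve: k > (0.69·24 − 4)/(1 − 0.69) = 40.516.
The smallest integer exceeding 40.516 is 41.

k = 41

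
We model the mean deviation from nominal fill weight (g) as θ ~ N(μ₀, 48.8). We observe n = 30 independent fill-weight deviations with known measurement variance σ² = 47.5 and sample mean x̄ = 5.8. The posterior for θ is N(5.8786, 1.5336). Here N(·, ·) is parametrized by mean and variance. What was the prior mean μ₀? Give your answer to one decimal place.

With known observation variance, the Normal–Normal posterior has precision τ_n = τ₀ + n/σ² and mean μ_n = (τ₀μ₀ + (n/σ²)x̄)/τ_n.
Here τ₀ = 1/48.8 = 0.020492 and τ_data = 30/47.5 = 0.631579, so τ_n = 0.652071.
Rearranging for μ₀: μ₀ = (μ_n·τ_n − τ_data·x̄)/τ₀ = (5.8786·0.652071 − 0.631579·5.8) / 0.020492 = 0.170106/0.020492 ≈ 8.3.

μ₀ = 8.3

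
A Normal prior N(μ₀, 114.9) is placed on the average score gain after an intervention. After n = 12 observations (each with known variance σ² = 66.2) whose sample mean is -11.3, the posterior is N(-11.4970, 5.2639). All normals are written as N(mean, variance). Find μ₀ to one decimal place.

μ₀ = -15.6

The posterior mean is a precision-weighted average: μ_n = (τ₀μ₀ + τ_data·x̄)/(τ₀+τ_data), with τ₀=1/σ₀² and τ_data=n/σ².
Here τ₀ = 1/114.9 = 0.008703 and τ_data = 12/66.2 = 0.181269, so τ_n = 0.189972.
Rearranging for μ₀: μ₀ = (μ_n·τ_n − τ_data·x̄)/τ₀ = (-11.4970·0.189972 − 0.181269·-11.3) / 0.008703 = -0.135768/0.008703 ≈ -15.6.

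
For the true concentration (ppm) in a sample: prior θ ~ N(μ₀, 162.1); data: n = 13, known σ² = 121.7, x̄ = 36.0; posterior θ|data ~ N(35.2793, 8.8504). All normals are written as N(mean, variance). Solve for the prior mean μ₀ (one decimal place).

With known observation variance, the Normal–Normal posterior has precision τ_n = τ₀ + n/σ² and mean μ_n = (τ₀μ₀ + (n/σ²)x̄)/τ_n.
Here τ₀ = 1/162.1 = 0.006169 and τ_data = 13/121.7 = 0.106820, so τ_n = 0.112989.
Rearranging for μ₀: μ₀ = (μ_n·τ_n − τ_data·x̄)/τ₀ = (35.2793·0.112989 − 0.106820·36.0) / 0.006169 = 0.140653/0.006169 ≈ 22.8.

μ₀ = 22.8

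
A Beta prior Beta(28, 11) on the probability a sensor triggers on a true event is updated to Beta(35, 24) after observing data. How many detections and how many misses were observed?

Beta is conjugate to the binomial likelihood: posterior = Beta(a+s, b+f).
So s = 35 − 28 = 7 and f = 24 − 11 = 13.

7 detections and 13 misses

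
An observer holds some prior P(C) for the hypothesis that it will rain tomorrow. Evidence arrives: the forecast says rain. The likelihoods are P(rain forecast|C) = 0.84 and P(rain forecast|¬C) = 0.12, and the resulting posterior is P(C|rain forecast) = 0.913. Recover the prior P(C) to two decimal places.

Bayes' rule in odds form gives O(C|E) = O(C)·[P(E|C)/P(E|¬C)], hence O(C) = O(C|E)/LR.
Posterior odds = 0.913/(1−0.913) = 10.4943. LR = 0.84/0.12 = 7.0000.
Prior odds = 10.4943/7.0000 = 1.4992, so P(C) = 1.4992/(1+1.4992) ≈ 0.60.

P(C) = 0.60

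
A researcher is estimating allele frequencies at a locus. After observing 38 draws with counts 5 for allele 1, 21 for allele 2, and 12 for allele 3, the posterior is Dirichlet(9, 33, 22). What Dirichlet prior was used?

Dirichlet(4, 12, 10)

For a Dirichlet(α) prior with multinomial counts c, the posterior is Dirichlet(α + c) componentwise.
Subtract each count from the matching posterior parameter: 9−5=4, 33−21=12, 22−12=10.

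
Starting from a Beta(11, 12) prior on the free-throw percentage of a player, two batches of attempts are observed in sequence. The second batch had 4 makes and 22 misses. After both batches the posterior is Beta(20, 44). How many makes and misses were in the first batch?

Sequential conjugate updates are equivalent to a single update on the pooled data, so total successes = posterior α − prior α and total failures = posterior β − prior β.
Total across both batches: 20−11=9 makes, 44−12=32 misses.
Subtract the second batch: 9−4=5 makes and 32−22=10 misses.

5 makes and 10 misses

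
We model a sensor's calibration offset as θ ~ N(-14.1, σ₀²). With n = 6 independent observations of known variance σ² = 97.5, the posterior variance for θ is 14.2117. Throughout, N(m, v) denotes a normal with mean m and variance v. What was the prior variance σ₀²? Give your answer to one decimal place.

σ₀² = 113.3

For the Normal–Normal model with known σ², precisions add: τ_n = τ₀ + n/σ².
So 1/σ₀² = 1/14.2117 − 6/97.5 = 0.070365 − 0.061538 = 0.008827.
Hence σ₀² = 1/0.008827 ≈ 113.3.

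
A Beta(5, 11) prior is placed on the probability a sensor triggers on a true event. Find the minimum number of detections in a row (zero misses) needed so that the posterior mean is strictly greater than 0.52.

After k detections and 0 misses the posterior is Beta(5+k, 11), with mean (5+k)/(5+11+k).
Set (5+k)/(16+k) > 0.52 and solve: k > (0.52·16 − 5)/(1 − 0.52) = 6.917.
The smallest integer exceeding 6.917 is 7.

k = 7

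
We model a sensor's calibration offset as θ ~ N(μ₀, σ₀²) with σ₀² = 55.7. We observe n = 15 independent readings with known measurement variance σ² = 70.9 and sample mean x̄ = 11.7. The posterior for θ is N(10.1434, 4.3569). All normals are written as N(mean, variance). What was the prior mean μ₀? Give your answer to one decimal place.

μ₀ = -8.2

With known observation variance, the Normal–Normal posterior has precision τ_n = τ₀ + n/σ² and mean μ_n = (τ₀μ₀ + (n/σ²)x̄)/τ_n.
Here τ₀ = 1/55.7 = 0.017953 and τ_data = 15/70.9 = 0.211566, so τ_n = 0.229519.
Rearranging for μ₀: μ₀ = (μ_n·τ_n − τ_data·x̄)/τ₀ = (10.1434·0.229519 − 0.211566·11.7) / 0.017953 = -0.147219/0.017953 ≈ -8.2.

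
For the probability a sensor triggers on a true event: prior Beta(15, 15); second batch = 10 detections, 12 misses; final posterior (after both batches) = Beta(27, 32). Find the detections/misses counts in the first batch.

Sequential conjugate updates are equivalent to a single update on the pooled data, so total successes = posterior α − prior α and total failures = posterior β − prior β.
Total across both batches: 27−15=12 detections, 32−15=17 misses.
Subtract the second batch: 12−10=2 detections and 17−12=5 misses.

2 detections and 5 misses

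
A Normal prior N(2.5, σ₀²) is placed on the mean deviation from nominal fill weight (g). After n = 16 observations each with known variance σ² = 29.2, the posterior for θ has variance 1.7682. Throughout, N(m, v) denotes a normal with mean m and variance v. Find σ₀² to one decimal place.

σ₀² = 56.8

For the Normal–Normal model with known σ², precisions add: τ_n = τ₀ + n/σ².
So 1/σ₀² = 1/1.7682 − 16/29.2 = 0.565547 − 0.547945 = 0.017602.
Hence σ₀² = 1/0.017602 ≈ 56.8.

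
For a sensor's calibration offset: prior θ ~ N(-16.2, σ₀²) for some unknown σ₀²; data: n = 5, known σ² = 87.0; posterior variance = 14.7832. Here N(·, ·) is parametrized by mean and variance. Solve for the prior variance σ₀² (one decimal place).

For the Normal–Normal model with known σ², precisions add: τ_n = τ₀ + n/σ².
So 1/σ₀² = 1/14.7832 − 5/87.0 = 0.067644 − 0.057471 = 0.010173.
Hence σ₀² = 1/0.010173 ≈ 98.3.

σ₀² = 98.3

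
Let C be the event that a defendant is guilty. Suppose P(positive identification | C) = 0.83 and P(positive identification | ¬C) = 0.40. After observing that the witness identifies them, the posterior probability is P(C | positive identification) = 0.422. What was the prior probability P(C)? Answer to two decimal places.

P(C) = 0.26

In odds form, posterior odds = prior odds × likelihood ratio, so prior odds = posterior odds ÷ LR.
Posterior odds = 0.422/(1−0.422) = 0.7301. LR = 0.83/0.40 = 2.0750.
Prior odds = 0.7301/2.0750 = 0.3519, so P(C) = 0.3519/(1+0.3519) ≈ 0.26.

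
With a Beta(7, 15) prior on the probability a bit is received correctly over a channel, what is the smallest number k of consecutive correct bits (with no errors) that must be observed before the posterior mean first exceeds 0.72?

After k correct bits and 0 errors the posterior is Beta(7+k, 15), with mean (7+k)/(7+15+k).
Set (7+k)/(22+k) > 0.72 and solve: k > (0.72·22 − 7)/(1 − 0.72) = 31.571.
The smallest integer exceeding 31.571 is 32, and checking k=32: (39)/(54) = 0.7222 > 0.72.

k = 32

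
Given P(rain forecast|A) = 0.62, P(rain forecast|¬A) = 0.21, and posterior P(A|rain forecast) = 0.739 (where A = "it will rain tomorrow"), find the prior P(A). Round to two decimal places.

In odds form, posterior odds = prior odds × likelihood ratio, so prior odds = posterior odds ÷ LR.
Posterior odds = 0.739/(1−0.739) = 2.8314. LR = 0.62/0.21 = 2.9524.
Prior odds = 2.8314/2.9524 = 0.9590, so P(A) = 0.9590/(1+0.9590) ≈ 0.49.

P(A) = 0.49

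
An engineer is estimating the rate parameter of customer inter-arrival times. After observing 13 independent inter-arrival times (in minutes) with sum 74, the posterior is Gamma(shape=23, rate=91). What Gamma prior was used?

Gamma(shape=10, rate=17)

Gamma–exponential conjugacy: posterior shape = α + n, posterior rate = β + Σtᵢ.
So α = 23 − 13 = 10 and β = 91 − 74 = 17.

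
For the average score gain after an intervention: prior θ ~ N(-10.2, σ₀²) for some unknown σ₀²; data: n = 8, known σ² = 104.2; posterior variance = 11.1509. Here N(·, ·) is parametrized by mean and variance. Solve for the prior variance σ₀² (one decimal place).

For the Normal–Normal model with known σ², precisions add: τ_n = τ₀ + n/σ².
So 1/σ₀² = 1/11.1509 − 8/104.2 = 0.089679 − 0.076775 = 0.012904.
Hence σ₀² = 1/0.012904 ≈ 77.5.

σ₀² = 77.5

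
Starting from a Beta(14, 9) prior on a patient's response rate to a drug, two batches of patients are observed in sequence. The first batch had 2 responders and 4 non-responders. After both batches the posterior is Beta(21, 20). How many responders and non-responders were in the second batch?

Because Beta–binomial updating is additive in the counts, the combined data contributed (α_post−α_prior, β_post−β_prior) successes and failures.
Total across both batches: 21−14=7 responders, 20−9=11 non-responders.
Subtract the first batch: 7−2=5 responders and 11−4=7 non-responders.

5 responders and 7 non-responders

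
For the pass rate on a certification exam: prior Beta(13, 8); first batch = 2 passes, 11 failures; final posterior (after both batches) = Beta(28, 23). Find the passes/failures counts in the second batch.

Sequential conjugate updates are equivalent to a single update on the pooled data, so total successes = posterior α − prior α and total failures = posterior β − prior β.
Total across both batches: 28−13=15 passes, 23−8=15 failures.
Subtract the first batch: 15−2=13 passes and 15−11=4 failures.

13 passes and 4 failures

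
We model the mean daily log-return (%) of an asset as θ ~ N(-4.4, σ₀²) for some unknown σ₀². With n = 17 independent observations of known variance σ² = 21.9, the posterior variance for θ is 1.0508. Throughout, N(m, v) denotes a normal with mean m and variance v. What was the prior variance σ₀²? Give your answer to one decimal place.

σ₀² = 5.7

Posterior precision equals prior precision plus data precision: 1/σ_n² = 1/σ₀² + n/σ².
So 1/σ₀² = 1/1.0508 − 17/21.9 = 0.951656 − 0.776256 = 0.175400.
Hence σ₀² = 1/0.175400 ≈ 5.7.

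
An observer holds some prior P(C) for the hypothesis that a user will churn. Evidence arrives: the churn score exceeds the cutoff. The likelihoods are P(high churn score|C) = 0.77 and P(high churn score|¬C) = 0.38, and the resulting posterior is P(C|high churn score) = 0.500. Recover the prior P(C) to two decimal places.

In odds form, posterior odds = prior odds × likelihood ratio, so prior odds = posterior odds ÷ LR.
Posterior odds = 0.500/(1−0.500) = 1.0000. LR = 0.77/0.38 = 2.0263.
Prior odds = 1.0000/2.0263 = 0.4935, so P(C) = 0.4935/(1+0.4935) ≈ 0.33.

P(C) = 0.33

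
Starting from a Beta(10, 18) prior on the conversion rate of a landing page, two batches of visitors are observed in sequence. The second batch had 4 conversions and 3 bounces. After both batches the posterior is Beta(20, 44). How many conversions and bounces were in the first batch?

Sequential conjugate updates are equivalent to a single update on the pooled data, so total successes = posterior α − prior α and total failures = posterior β − prior β.
Total across both batches: 20−10=10 conversions, 44−18=26 bounces.
Subtract the second batch: 10−4=6 conversions and 26−3=23 bounces.

6 conversions and 23 bounces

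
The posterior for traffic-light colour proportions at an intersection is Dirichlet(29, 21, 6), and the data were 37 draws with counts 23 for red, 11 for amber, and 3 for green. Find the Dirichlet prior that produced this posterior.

For a Dirichlet(α) prior with multinomial counts c, the posterior is Dirichlet(α + c) componentwise.
Subtract each count from the matching posterior parameter: 29−23=6, 21−11=10, 6−3=3.

Dirichlet(6, 10, 3)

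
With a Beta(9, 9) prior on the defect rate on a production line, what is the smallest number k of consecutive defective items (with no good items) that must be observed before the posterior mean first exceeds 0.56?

After k defective items and 0 good items the posterior is Beta(9+k, 9), with mean (9+k)/(9+9+k).
Set (9+k)/(18+k) > 0.56 and solve: k > (0.56·18 − 9)/(1 − 0.56) = 2.455.
The smallest integer exceeding 2.455 is 3, and checking k=3: (12)/(21) = 0.5714 > 0.56.

k = 3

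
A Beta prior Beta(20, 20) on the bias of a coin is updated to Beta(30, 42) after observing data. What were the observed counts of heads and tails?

A Beta(α, β) prior with s successes and f failures in binomial data gives a Beta(α+s, β+f) posterior.
Match parameters: s=30−20=10, f=42−20=22.

10 heads and 22 tails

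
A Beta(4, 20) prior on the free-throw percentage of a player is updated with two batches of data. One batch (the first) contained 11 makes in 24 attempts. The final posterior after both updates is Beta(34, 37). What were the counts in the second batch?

19 makes and 4 misses

Because Beta–binomial updating is additive in the counts, the combined data contributed (α_post−α_prior, β_post−β_prior) successes and failures.
Total across both batches: 34−4=30 makes, 37−20=17 misses.
Subtract the first batch: 30−11=19 makes and 17−13=4 misses.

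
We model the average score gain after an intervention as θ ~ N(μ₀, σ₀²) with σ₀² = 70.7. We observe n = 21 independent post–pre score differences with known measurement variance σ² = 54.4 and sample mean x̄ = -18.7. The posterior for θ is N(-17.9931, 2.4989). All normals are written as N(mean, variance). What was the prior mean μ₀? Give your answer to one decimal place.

μ₀ = 1.3

With known observation variance, the Normal–Normal posterior has precision τ_n = τ₀ + n/σ² and mean μ_n = (τ₀μ₀ + (n/σ²)x̄)/τ_n.
Here τ₀ = 1/70.7 = 0.014144 and τ_data = 21/54.4 = 0.386029, so τ_n = 0.400173.
Rearranging for μ₀: μ₀ = (μ_n·τ_n − τ_data·x̄)/τ₀ = (-17.9931·0.400173 − 0.386029·-18.7) / 0.014144 = 0.018389/0.014144 ≈ 1.3.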